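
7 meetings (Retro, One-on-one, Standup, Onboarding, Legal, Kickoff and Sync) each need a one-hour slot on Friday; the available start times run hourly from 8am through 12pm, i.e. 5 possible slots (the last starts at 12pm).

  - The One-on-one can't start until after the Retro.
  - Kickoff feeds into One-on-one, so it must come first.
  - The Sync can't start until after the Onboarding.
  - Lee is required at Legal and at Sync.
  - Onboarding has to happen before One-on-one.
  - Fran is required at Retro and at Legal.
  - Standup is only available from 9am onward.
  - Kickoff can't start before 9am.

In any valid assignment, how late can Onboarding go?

11am

Downstream work caps Onboarding at 11am.
Onboarding at 11am is achievable: Legal -> 9am, Sync -> 12pm, One-on-one -> 12pm, Kickoff -> 9am, Standup -> 9am, Onboarding -> 11am, Retro -> 8am.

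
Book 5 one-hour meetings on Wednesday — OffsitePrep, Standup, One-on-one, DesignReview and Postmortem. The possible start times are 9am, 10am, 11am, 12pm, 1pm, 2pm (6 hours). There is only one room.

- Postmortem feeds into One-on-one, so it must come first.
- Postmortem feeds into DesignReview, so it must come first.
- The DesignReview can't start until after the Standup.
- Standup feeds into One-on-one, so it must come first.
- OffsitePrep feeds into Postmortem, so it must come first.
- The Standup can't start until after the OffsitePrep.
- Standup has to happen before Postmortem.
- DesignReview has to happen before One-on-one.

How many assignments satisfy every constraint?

Splitting on OffsitePrep: it can be 9am (5), 10am (1). Listing each branch's schedules as (Standup, One-on-one, DesignReview, Postmortem):
OffsitePrep=9am: (10am,1pm,12pm,11am) (10am,2pm,12pm,11am) (10am,2pm,1pm,11am) (10am,2pm,1pm,12pm) (11am,2pm,1pm,12pm) — 5.
OffsitePrep=10am: (11am,2pm,1pm,12pm) — 1.
Summing: 5 + 1 = 6.

6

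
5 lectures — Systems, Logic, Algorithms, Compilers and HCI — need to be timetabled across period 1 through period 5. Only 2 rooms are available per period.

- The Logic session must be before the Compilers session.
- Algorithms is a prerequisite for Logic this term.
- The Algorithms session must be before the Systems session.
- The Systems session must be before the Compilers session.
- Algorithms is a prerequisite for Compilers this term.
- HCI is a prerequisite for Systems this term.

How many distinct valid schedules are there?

40

Splitting on Systems: it can be period 2 (6), period 3 (16), period 4 (18). Listing each branch's schedules as (Logic, Algorithms, Compilers, HCI) by period number:
Systems=period 2: (2,1,3,1) (2,1,4,1) (2,1,5,1) (3,1,4,1) (3,1,5,1) (4,1,5,1) — 6.
Systems=period 3: (2,1,4,1) (2,1,4,2) (2,1,5,1) (2,1,5,2) (3,1,4,1) (3,1,4,2) (3,1,5,1) (3,1,5,2) (3,2,4,1) (3,2,4,2) (3,2,5,1) (3,2,5,2) (4,1,5,1) (4,1,5,2) (4,2,5,1) (4,2,5,2) — 16.
Systems=period 4: (2,1,5,1) (2,1,5,2) (2,1,5,3) (3,1,5,1) (3,1,5,2) (3,1,5,3) (3,2,5,1) (3,2,5,2) (3,2,5,3) (4,1,5,1) (4,1,5,2) (4,1,5,3) (4,2,5,1) (4,2,5,2) (4,2,5,3) (4,3,5,1) (4,3,5,2) (4,3,5,3) — 18.
Summing: 6 + 16 + 18 = 40.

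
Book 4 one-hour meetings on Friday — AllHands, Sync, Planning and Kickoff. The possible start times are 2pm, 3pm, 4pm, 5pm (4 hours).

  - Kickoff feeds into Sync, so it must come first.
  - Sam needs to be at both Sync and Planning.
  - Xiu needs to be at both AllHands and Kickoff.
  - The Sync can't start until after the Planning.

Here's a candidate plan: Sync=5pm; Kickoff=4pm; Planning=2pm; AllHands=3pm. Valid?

Yes

Xiu needs to be at both AllHands and Kickoff — holds.
Sam needs to be at both Sync and Planning — holds.
Kickoff feeds into Sync, so it must come first — holds.
The Sync can't start until after the Planning — holds.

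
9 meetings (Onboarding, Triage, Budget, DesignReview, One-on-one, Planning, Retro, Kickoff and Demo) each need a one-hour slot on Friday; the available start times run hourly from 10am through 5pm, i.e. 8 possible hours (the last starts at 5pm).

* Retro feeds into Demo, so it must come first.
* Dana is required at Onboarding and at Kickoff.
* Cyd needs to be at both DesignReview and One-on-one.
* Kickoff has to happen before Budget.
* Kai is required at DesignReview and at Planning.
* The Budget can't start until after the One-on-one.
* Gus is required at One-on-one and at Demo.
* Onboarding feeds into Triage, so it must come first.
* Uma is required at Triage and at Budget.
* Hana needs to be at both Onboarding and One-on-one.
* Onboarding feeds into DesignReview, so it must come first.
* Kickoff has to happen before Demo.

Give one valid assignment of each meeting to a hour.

Budget -> 12pm, Triage -> 11am, DesignReview -> 12pm, Planning -> 10am, Onboarding -> 10am, Kickoff -> 11am, One-on-one -> 11am, Retro -> 10am, Demo -> 12pm

Checking: Onboarding(10am) before DesignReview(12pm); Kickoff(11am) before Demo(12pm); Kickoff(11am) before Budget(12pm); Onboarding(10am) before Triage(11am); One-on-one(11am) before Budget(12pm); Retro(10am) before Demo(12pm); DesignReview(12pm) != One-on-one(11am); Triage(11am) != Budget(12pm); One-on-one(11am) != Demo(12pm); Onboarding(10am) != Kickoff(11am); DesignReview(12pm) != Planning(10am); Onboarding(10am) != One-on-one(11am).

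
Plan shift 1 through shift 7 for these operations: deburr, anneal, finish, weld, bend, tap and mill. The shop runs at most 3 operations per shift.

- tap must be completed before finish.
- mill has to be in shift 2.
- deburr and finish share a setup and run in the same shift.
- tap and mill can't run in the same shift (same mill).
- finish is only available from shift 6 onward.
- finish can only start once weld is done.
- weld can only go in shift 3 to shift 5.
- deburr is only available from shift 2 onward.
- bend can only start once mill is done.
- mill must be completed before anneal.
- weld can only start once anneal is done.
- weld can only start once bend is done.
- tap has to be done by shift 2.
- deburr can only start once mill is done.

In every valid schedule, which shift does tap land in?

shift 1

tap's window is shift 1–shift 2.
mill is fixed at shift 2, and tap can't share a shift with mill.
So tap must be shift 1.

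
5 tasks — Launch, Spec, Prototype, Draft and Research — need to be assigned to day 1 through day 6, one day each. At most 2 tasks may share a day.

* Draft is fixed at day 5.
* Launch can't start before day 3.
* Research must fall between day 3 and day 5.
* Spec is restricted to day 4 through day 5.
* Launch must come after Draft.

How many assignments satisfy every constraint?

Splitting on Spec: it can be day 4 (16), day 5 (10). Listing each branch's schedules as (Launch, Prototype, Draft, Research) by day number:
Spec=day 4: (6,1,5,3) (6,1,5,4) (6,1,5,5) (6,2,5,3) (6,2,5,4) (6,2,5,5) (6,3,5,3) (6,3,5,4) (6,3,5,5) (6,4,5,3) (6,4,5,5) (6,5,5,3) (6,5,5,4) (6,6,5,3) (6,6,5,4) (6,6,5,5) — 16.
Spec=day 5: (6,1,5,3) (6,1,5,4) (6,2,5,3) (6,2,5,4) (6,3,5,3) (6,3,5,4) (6,4,5,3) (6,4,5,4) (6,6,5,3) (6,6,5,4) — 10.
Summing: 16 + 10 = 26.

26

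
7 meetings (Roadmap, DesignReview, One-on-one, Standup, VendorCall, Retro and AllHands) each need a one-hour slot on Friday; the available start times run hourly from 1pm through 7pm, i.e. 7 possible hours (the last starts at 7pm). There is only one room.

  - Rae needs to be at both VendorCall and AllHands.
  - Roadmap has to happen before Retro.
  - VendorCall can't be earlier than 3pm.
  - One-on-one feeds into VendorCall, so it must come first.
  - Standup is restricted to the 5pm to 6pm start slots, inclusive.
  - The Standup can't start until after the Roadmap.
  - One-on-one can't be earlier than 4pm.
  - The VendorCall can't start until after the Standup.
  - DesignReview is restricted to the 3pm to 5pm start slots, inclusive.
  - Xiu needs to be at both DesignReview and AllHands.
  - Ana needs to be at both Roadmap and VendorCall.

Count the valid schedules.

Splitting on Roadmap: it can be 1pm (16), 2pm (8). Listing each branch's schedules as (DesignReview, One-on-one, Standup, VendorCall, Retro, AllHands):
Roadmap=1pm: (3pm,4pm,5pm,6pm,2pm,7pm) (3pm,4pm,5pm,6pm,7pm,2pm) (3pm,4pm,5pm,7pm,2pm,6pm) (3pm,4pm,5pm,7pm,6pm,2pm) (3pm,4pm,6pm,7pm,2pm,5pm) (3pm,4pm,6pm,7pm,5pm,2pm) (3pm,5pm,6pm,7pm,2pm,4pm) (3pm,5pm,6pm,7pm,4pm,2pm) (3pm,6pm,5pm,7pm,2pm,4pm) (3pm,6pm,5pm,7pm,4pm,2pm) (4pm,5pm,6pm,7pm,2pm,3pm) (4pm,5pm,6pm,7pm,3pm,2pm) (4pm,6pm,5pm,7pm,2pm,3pm) (4pm,6pm,5pm,7pm,3pm,2pm) (5pm,4pm,6pm,7pm,2pm,3pm) (5pm,4pm,6pm,7pm,3pm,2pm) — 16.
Roadmap=2pm: (3pm,4pm,5pm,6pm,7pm,1pm) (3pm,4pm,5pm,7pm,6pm,1pm) (3pm,4pm,6pm,7pm,5pm,1pm) (3pm,5pm,6pm,7pm,4pm,1pm) (3pm,6pm,5pm,7pm,4pm,1pm) (4pm,5pm,6pm,7pm,3pm,1pm) (4pm,6pm,5pm,7pm,3pm,1pm) (5pm,4pm,6pm,7pm,3pm,1pm) — 8.
Summing: 16 + 8 = 24.

24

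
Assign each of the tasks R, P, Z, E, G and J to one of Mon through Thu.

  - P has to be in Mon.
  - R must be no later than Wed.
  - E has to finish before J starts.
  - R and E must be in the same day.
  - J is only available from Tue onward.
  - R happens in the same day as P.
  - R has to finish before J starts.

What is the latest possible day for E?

E must be in the same day as P, which can't be after Mon, so E is at most Mon.
E at Mon is achievable: E in Mon, R in Mon, P in Mon, J in Tue, Z in Mon, G in Mon.

Mon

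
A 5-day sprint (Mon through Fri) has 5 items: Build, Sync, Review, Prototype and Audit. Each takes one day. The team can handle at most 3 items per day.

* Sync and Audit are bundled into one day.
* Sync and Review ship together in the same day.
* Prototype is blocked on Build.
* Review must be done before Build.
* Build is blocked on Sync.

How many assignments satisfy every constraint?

10

Splitting on Build: it can be Tue (3), Wed (4), Thu (3). Listing each branch's schedules as (Sync, Review, Prototype, Audit):
Build=Tue: (Mon,Mon,Wed,Mon) (Mon,Mon,Thu,Mon) (Mon,Mon,Fri,Mon) — 3.
Build=Wed: (Mon,Mon,Thu,Mon) (Mon,Mon,Fri,Mon) (Tue,Tue,Thu,Tue) (Tue,Tue,Fri,Tue) — 4.
Build=Thu: (Mon,Mon,Fri,Mon) (Tue,Tue,Fri,Tue) (Wed,Wed,Fri,Wed) — 3.
Summing: 3 + 4 + 3 = 10.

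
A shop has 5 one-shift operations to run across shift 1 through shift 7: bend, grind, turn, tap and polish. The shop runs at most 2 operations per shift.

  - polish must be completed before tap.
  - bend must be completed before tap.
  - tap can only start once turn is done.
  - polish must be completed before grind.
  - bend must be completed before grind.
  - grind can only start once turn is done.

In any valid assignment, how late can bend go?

shift 6

Downstream work caps bend at shift 6.
bend at shift 6 is achievable: turn -> shift 1, grind -> shift 7, bend -> shift 6, polish -> shift 1, tap -> shift 7.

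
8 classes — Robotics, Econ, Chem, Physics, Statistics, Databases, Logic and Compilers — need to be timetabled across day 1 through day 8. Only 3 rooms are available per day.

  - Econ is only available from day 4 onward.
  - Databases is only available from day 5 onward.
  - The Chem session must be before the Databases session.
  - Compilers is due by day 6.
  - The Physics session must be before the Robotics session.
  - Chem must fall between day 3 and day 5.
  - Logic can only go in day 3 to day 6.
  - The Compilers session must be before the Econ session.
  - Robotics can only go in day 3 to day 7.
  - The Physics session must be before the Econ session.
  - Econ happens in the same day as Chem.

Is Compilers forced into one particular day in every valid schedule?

Compilers can be day 1 (e.g. Databases in day 5, Logic in day 3, Econ in day 4, Robotics in day 3, Chem in day 4, Statistics in day 1, Compilers in day 1, Physics in day 1) or day 2 (e.g. Statistics=day 1; Econ=day 4; Databases=day 5; Physics=day 1; Robotics=day 3; Chem=day 4; Logic=day 3; Compilers=day 2).

No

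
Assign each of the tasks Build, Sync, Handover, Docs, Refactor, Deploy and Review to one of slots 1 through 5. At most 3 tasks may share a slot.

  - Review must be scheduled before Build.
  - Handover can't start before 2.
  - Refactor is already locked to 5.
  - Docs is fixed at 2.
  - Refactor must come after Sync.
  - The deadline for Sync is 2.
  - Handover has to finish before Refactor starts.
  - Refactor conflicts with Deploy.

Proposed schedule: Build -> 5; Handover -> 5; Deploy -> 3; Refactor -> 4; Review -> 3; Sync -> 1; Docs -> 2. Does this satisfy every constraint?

Invalid. Handover has to finish before Refactor starts.

Handover can't start before 2 — holds.
Handover has to finish before Refactor starts — violated.
At most 3 tasks may share a slot — holds.
Refactor must come after Sync — holds.
Refactor is already locked to 5 — violated.
Docs is fixed at 2 — holds.
Review must be scheduled before Build — holds.
The deadline for Sync is 2 — holds.
Refactor conflicts with Deploy — holds.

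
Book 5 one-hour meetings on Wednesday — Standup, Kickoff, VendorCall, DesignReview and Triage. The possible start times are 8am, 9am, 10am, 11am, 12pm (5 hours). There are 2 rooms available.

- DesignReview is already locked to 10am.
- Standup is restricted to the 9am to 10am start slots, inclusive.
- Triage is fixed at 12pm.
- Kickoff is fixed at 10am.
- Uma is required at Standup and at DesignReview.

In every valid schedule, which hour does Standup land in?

Standup's window is 9am–10am.
DesignReview is fixed at 10am, and Standup can't share a hour with DesignReview.
So Standup must be 9am.

9am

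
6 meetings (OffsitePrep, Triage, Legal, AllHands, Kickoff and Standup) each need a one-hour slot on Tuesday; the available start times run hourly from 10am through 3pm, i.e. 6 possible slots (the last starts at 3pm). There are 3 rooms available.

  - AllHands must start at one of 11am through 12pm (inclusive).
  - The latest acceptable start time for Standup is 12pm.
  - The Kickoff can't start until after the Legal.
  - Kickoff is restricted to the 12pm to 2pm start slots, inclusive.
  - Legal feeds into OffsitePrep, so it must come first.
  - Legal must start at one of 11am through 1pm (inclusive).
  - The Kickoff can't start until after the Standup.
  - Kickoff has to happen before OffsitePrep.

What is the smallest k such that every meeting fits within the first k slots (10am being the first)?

The precedence chain requires at least 3 distinct slots.
With at most 3 per slot and 6 meetings, at least 2 slots are needed.
Propagating the time windows through the other constraints, OffsitePrep can't land before 1pm — that is slot 4 counting from 10am — so the schedule must run through at least 4 slots.
4 works (last occupied slot: 1pm): for example OffsitePrep in 1pm, Triage in 10am, Standup in 10am, Legal in 11am, Kickoff in 12pm, AllHands in 11am.

4 slots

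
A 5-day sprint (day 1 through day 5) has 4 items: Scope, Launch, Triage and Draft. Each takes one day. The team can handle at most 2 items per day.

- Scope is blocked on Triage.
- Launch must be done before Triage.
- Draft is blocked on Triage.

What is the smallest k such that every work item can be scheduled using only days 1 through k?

The precedence chain requires at least 3 distinct days.
With at most 2 per day and 4 work items, at least 2 days are needed.
3 works (last occupied day: day 3): for example Scope=day 3, Launch=day 1, Draft=day 3, Triage=day 2.

3 days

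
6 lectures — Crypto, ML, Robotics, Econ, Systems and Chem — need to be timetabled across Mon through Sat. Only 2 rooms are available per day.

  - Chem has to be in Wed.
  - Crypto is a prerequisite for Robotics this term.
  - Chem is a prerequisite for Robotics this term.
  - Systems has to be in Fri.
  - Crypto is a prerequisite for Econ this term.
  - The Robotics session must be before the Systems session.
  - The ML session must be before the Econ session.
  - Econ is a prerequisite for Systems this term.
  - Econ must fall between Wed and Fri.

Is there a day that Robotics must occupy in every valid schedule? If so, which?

Chem is fixed at Wed and must come before Robotics, so Robotics is at least Thu.
Systems is fixed at Fri and must come after Robotics, so Robotics is at most Thu.
So Robotics must be Thu.

Thu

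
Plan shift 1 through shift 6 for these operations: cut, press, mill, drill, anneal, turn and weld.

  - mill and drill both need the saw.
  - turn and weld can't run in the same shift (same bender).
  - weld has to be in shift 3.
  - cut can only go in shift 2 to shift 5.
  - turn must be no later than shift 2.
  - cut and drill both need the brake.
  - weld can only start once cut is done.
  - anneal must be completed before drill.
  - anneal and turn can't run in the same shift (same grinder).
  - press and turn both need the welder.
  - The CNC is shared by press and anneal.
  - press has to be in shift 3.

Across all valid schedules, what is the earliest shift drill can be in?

shift 3

Precedence pushes drill to at least shift 2.
drill at shift 3 is achievable: cut in shift 2, drill in shift 3, weld in shift 3, press in shift 3, turn in shift 1, anneal in shift 2, mill in shift 1.
Nothing earlier works — the conflict constraints rule out every shift before shift 3.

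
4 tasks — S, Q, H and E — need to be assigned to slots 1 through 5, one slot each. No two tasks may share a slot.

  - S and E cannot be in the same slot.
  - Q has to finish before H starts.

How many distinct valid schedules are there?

60

Splitting on S: it can be 1 (12), 2 (12), 3 (12), 4 (12), 5 (12). Listing each branch's schedules as (Q, H, E):
S=1: (2,3,4) (2,3,5) (2,4,3) (2,4,5) (2,5,3) (2,5,4) (3,4,2) (3,4,5) (3,5,2) (3,5,4) (4,5,2) (4,5,3) — 12.
S=2: (1,3,4) (1,3,5) (1,4,3) (1,4,5) (1,5,3) (1,5,4) (3,4,1) (3,4,5) (3,5,1) (3,5,4) (4,5,1) (4,5,3) — 12.
S=3: (1,2,4) (1,2,5) (1,4,2) (1,4,5) (1,5,2) (1,5,4) (2,4,1) (2,4,5) (2,5,1) (2,5,4) (4,5,1) (4,5,2) — 12.
S=4: (1,2,3) (1,2,5) (1,3,2) (1,3,5) (1,5,2) (1,5,3) (2,3,1) (2,3,5) (2,5,1) (2,5,3) (3,5,1) (3,5,2) — 12.
S=5: (1,2,3) (1,2,4) (1,3,2) (1,3,4) (1,4,2) (1,4,3) (2,3,1) (2,3,4) (2,4,1) (2,4,3) (3,4,1) (3,4,2) — 12.
Summing: 12 + 12 + 12 + 12 + 12 = 60.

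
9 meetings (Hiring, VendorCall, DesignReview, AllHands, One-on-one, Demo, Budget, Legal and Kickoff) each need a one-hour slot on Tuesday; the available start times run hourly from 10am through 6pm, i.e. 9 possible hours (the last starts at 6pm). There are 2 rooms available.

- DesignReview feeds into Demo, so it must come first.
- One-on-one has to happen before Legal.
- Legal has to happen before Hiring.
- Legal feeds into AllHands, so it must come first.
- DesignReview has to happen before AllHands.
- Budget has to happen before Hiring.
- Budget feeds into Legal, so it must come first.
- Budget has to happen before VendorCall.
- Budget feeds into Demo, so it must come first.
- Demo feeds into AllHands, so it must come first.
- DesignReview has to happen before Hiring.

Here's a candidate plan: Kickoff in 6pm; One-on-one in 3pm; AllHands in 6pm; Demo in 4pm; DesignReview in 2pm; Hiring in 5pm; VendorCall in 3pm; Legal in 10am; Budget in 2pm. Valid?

Budget feeds into Legal, so it must come first — violated.
Budget feeds into Demo, so it must come first — holds.
DesignReview has to happen before Hiring — holds.
Budget has to happen before Hiring — holds.
Legal has to happen before Hiring — holds.
One-on-one has to happen before Legal — violated.
Legal feeds into AllHands, so it must come first — holds.
Budget has to happen before VendorCall — holds.
DesignReview feeds into Demo, so it must come first — holds.
DesignReview has to happen before AllHands — holds.
Demo feeds into AllHands, so it must come first — holds.
There are 2 rooms available — holds.

No. One-on-one has to happen before Legal is not satisfied.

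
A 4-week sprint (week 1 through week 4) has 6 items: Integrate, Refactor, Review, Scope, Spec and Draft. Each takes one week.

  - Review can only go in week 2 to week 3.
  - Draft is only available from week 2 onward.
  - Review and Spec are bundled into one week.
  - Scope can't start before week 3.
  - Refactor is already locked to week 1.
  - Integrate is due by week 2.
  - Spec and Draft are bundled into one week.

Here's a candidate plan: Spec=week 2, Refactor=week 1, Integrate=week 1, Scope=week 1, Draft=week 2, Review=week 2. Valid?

Spec and Draft are bundled into one week — holds.
Review and Spec are bundled into one week — holds.
Integrate is due by week 2 — holds.
Review can only go in week 2 to week 3 — holds.
Refactor is already locked to week 1 — holds.
Draft is only available from week 2 onward — holds.
Scope can't start before week 3 — violated.

No. Scope can't start before week 3 is not satisfied.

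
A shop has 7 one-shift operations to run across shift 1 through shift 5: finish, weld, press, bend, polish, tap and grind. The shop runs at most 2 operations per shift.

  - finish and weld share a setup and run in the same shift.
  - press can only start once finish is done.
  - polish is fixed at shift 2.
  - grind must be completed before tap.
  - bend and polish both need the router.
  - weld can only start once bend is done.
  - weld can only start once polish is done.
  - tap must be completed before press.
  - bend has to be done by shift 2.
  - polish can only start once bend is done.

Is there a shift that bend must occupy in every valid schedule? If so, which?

bend's window is shift 1–shift 2.
polish is fixed at shift 2, and bend can't share a shift with polish.
So bend must be shift 1.

shift 1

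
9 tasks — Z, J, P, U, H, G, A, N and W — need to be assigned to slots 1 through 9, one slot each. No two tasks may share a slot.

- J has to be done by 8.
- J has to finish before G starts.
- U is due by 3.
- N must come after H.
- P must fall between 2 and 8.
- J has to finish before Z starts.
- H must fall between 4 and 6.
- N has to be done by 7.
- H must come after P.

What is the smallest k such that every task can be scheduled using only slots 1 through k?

9 slots

The precedence chain requires at least 3 distinct slots.
With at most 1 per slot and 9 tasks, at least 9 slots are needed.
Propagating the time windows through the other constraints, N can't land before 5, so the schedule must run through at least slot 5.
9 works (last occupied slot: 9): for example Z=6; G=7; N=5; U=1; H=4; P=2; A=8; W=9; J=3.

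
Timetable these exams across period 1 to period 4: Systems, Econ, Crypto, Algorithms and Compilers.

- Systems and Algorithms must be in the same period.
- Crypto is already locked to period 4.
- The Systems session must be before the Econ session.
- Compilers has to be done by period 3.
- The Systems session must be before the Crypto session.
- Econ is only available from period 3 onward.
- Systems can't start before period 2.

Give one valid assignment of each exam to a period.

Crypto in period 4, Econ in period 3, Algorithms in period 2, Systems in period 2, Compilers in period 1

Checking: Systems(period 2) before Crypto(period 4); Systems(period 2) before Econ(period 3); Systems = Algorithms = period 2; Econ=period 3 in [period 3,period 4]; Crypto=period 4 in [period 4,period 4]; Systems=period 2 in [period 2,period 4]; Compilers=period 1 in [period 1,period 3].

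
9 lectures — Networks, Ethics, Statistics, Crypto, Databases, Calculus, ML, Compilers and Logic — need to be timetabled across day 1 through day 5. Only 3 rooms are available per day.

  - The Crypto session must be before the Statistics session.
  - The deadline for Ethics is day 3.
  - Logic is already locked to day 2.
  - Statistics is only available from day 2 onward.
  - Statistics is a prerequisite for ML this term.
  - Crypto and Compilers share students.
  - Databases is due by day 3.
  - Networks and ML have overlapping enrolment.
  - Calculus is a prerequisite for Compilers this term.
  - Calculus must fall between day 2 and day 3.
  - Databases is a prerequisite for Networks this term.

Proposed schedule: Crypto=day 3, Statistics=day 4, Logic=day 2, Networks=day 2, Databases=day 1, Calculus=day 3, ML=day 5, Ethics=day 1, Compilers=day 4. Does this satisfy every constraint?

Yes

Logic is already locked to day 2 — holds.
Statistics is a prerequisite for ML this term — holds.
The deadline for Ethics is day 3 — holds.
Databases is a prerequisite for Networks this term — holds.
Networks and ML have overlapping enrolment — holds.
Only 3 rooms are available per day — holds.
The Crypto session must be before the Statistics session — holds.
Databases is due by day 3 — holds.
Calculus is a prerequisite for Compilers this term — holds.
Crypto and Compilers share students — holds.
Calculus must fall between day 2 and day 3 — holds.
Statistics is only available from day 2 onward — holds.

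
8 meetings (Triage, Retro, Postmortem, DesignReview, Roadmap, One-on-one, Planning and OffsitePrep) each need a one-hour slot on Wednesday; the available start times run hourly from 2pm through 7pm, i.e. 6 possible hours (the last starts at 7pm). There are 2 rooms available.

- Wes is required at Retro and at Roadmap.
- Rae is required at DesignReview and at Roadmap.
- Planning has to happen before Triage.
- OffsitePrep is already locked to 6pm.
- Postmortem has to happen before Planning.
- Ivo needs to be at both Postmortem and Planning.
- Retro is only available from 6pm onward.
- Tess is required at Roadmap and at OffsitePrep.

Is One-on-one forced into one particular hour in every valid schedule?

One-on-one can be 2pm (e.g. DesignReview -> 3pm, Roadmap -> 4pm, Planning -> 3pm, Triage -> 4pm, Postmortem -> 2pm, Retro -> 6pm, One-on-one -> 2pm, OffsitePrep -> 6pm) or 3pm (e.g. Retro=6pm, Roadmap=4pm, DesignReview=2pm, OffsitePrep=6pm, One-on-one=3pm, Triage=4pm, Postmortem=2pm, Planning=3pm).

No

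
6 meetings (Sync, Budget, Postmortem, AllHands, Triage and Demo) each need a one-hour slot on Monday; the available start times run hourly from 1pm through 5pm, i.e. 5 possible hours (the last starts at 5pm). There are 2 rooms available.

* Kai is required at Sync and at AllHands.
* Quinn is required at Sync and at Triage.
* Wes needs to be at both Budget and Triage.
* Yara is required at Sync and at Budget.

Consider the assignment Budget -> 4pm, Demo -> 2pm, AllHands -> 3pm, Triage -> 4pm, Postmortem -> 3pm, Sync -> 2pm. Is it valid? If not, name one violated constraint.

Wes needs to be at both Budget and Triage — violated.
Quinn is required at Sync and at Triage — holds.
Yara is required at Sync and at Budget — holds.
There are 2 rooms available — holds.
Kai is required at Sync and at AllHands — holds.

No. Wes needs to be at both Budget and Triage is not satisfied.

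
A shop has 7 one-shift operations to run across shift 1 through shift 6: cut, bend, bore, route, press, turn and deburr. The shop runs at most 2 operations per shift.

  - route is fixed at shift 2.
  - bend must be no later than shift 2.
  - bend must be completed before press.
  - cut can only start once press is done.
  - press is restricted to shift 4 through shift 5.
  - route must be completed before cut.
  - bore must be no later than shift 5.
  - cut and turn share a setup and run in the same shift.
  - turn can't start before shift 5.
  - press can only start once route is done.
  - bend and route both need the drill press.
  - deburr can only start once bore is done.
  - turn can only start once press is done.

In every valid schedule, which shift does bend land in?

shift 1

bend's window is shift 1–shift 2.
route is fixed at shift 2, and bend can't share a shift with route.
So bend must be shift 1.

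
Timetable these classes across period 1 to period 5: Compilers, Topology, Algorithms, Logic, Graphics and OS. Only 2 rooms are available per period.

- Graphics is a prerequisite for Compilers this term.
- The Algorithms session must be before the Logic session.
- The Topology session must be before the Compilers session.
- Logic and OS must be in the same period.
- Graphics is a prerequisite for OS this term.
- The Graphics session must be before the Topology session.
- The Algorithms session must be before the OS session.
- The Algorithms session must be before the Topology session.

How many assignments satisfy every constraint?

Splitting on Compilers: it can be period 3 (2), period 4 (7), period 5 (12). Listing each branch's schedules as (Topology, Algorithms, Logic, Graphics, OS) by period number:
Compilers=period 3: (2,1,4,1,4) (2,1,5,1,5) — 2.
Compilers=period 4: (2,1,3,1,3) (2,1,5,1,5) (3,1,2,1,2) (3,1,5,1,5) (3,1,5,2,5) (3,2,5,1,5) (3,2,5,2,5) — 7.
Compilers=period 5: (2,1,3,1,3) (2,1,4,1,4) (3,1,2,1,2) (3,1,4,1,4) (3,1,4,2,4) (3,2,4,1,4) (3,2,4,2,4) (4,1,2,1,2) (4,1,3,1,3) (4,1,3,2,3) (4,2,3,1,3) (4,2,3,2,3) — 12.
Summing: 2 + 7 + 12 = 21.

21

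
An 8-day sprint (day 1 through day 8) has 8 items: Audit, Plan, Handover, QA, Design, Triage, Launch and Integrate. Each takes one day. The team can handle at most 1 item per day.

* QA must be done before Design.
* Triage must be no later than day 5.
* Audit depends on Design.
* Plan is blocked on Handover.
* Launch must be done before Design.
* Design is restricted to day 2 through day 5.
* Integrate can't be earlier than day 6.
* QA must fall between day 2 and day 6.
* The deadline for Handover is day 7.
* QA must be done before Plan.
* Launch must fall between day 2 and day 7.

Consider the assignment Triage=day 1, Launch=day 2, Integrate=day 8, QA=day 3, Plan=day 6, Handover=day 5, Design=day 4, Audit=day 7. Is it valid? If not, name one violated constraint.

Yes, all constraints hold

Plan is blocked on Handover — holds.
Launch must be done before Design — holds.
QA must be done before Plan — holds.
Triage must be no later than day 5 — holds.
Design is restricted to day 2 through day 5 — holds.
The team can handle at most 1 item per day — holds.
QA must be done before Design — holds.
QA must fall between day 2 and day 6 — holds.
Launch must fall between day 2 and day 7 — holds.
Integrate can't be earlier than day 6 — holds.
Audit depends on Design — holds.
The deadline for Handover is day 7 — holds.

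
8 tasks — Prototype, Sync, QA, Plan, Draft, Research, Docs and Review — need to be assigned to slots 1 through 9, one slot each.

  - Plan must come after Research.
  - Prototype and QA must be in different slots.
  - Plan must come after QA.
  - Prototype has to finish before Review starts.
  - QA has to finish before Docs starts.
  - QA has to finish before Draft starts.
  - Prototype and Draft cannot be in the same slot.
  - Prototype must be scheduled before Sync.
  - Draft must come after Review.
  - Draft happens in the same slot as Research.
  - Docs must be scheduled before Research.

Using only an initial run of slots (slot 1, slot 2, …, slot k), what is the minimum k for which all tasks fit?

The precedence chain requires at least 4 distinct slots.
Could 4 slots be enough, i.e. nothing placed later than 4? No: Plan must come after QA (at 1 or later) → {2, 3, 4}; QA must come before Plan (at 4 or earlier) → {1, 2, 3}; Review must come after Prototype (at 1 or later) → {2, 3, 4}; Prototype must come before Review (at 4 or earlier) → {1, 2, 3}; Research must come after Docs (at 1 or later) → {2, 3, 4}; Docs must come before Research (at 4 or earlier) → {1, 2, 3}; Docs must come after QA (at 1 or later) → {2, 3}; QA must come before Docs (at 3 or earlier) → {1, 2}; Plan must come after Research (at 2 or later) → {3, 4}; Research must come before Plan (at 4 or earlier) → {2, 3}; Draft must come after Review (at 2 or later) → {3, 4}; Review must come before Draft (at 4 or earlier) → {2, 3}; Draft must be in the same slot as Research (in {2, 3}) → {3}; Research must be in the same slot as Draft (in {3}) → {3}; Prototype can't share with Draft (3) → {1, 2}; Docs must come before Research (at 3 or earlier) → {2}; QA must come before Docs (at 2 or earlier) → {1}; Review must come before Draft (at 3 or earlier) → {2}; Prototype can't share with QA (1) → {2}; Review must come after Prototype (at 2 or later) → nothing is left.
So 4 slots is not enough.
5 works (last occupied slot: 5): for example Plan=5, Prototype=2, QA=1, Review=3, Draft=4, Sync=3, Docs=2, Research=4.

5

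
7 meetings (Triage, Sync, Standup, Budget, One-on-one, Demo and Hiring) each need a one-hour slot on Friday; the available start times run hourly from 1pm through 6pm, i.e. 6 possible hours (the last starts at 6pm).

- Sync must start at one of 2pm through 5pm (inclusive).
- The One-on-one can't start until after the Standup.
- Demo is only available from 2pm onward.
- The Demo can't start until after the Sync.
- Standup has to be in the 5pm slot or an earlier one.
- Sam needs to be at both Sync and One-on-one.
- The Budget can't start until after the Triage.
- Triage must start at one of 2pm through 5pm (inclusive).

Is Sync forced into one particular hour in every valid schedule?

No

Sync can be 2pm (e.g. Triage=2pm; One-on-one=3pm; Hiring=1pm; Budget=3pm; Demo=3pm; Sync=2pm; Standup=1pm) or 3pm (e.g. One-on-one=2pm; Standup=1pm; Hiring=1pm; Sync=3pm; Budget=3pm; Triage=2pm; Demo=4pm).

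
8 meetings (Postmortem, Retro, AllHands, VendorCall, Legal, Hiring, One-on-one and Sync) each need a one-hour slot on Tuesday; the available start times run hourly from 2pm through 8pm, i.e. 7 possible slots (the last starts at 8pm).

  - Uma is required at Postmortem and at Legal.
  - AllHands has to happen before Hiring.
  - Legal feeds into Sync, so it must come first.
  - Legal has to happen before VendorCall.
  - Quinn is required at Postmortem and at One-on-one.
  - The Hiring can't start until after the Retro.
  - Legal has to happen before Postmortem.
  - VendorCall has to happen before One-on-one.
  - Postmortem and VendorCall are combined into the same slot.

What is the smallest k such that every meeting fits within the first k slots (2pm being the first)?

The precedence chain requires at least 3 distinct slots.
3 works (last occupied slot: 4pm): for example Hiring -> 3pm; Retro -> 2pm; One-on-one -> 4pm; Legal -> 2pm; Postmortem -> 3pm; AllHands -> 2pm; VendorCall -> 3pm; Sync -> 3pm.

3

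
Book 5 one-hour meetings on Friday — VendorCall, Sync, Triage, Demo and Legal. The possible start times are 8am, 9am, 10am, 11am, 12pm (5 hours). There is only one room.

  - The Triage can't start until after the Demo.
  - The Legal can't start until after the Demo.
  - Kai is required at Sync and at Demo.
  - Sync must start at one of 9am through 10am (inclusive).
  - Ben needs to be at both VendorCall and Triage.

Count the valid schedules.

16

Splitting on VendorCall: it can be 8am (4), 9am (2), 10am (2), 11am (4), 12pm (4). Listing each branch's schedules as (Sync, Triage, Demo, Legal):
VendorCall=8am: (9am,11am,10am,12pm) (9am,12pm,10am,11am) (10am,11am,9am,12pm) (10am,12pm,9am,11am) — 4.
VendorCall=9am: (10am,11am,8am,12pm) (10am,12pm,8am,11am) — 2.
VendorCall=10am: (9am,11am,8am,12pm) (9am,12pm,8am,11am) — 2.
VendorCall=11am: (9am,10am,8am,12pm) (9am,12pm,8am,10am) (10am,9am,8am,12pm) (10am,12pm,8am,9am) — 4.
VendorCall=12pm: (9am,10am,8am,11am) (9am,11am,8am,10am) (10am,9am,8am,11am) (10am,11am,8am,9am) — 4.
Summing: 4 + 2 + 2 + 4 + 4 = 16.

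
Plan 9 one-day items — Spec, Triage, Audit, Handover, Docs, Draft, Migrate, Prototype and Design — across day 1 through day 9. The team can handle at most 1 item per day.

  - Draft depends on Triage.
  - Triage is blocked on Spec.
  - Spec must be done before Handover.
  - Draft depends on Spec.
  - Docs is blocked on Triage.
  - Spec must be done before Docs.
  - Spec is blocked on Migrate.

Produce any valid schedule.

Audit=day 7, Draft=day 5, Handover=day 6, Spec=day 2, Migrate=day 1, Design=day 9, Docs=day 4, Triage=day 3, Prototype=day 8

Checking: Spec(day 2) before Triage(day 3); Spec(day 2) before Docs(day 4); Spec(day 2) before Handover(day 6); Migrate(day 1) before Spec(day 2); Spec(day 2) before Draft(day 5); Triage(day 3) before Docs(day 4); Triage(day 3) before Draft(day 5); max 1 per day (cap 1).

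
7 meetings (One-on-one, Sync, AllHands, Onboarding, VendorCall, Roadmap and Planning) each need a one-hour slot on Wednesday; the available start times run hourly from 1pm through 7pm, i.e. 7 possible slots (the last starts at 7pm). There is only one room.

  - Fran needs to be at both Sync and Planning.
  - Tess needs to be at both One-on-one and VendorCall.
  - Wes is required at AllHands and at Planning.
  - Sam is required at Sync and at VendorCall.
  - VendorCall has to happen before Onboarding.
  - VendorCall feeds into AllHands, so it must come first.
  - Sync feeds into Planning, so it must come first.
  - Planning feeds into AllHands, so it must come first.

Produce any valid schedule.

Roadmap in 7pm, Planning in 3pm, One-on-one in 6pm, Onboarding in 5pm, AllHands in 4pm, Sync in 2pm, VendorCall in 1pm

Checking: VendorCall(1pm) before Onboarding(5pm); VendorCall(1pm) before AllHands(4pm); Planning(3pm) before AllHands(4pm); Sync(2pm) before Planning(3pm); AllHands(4pm) != Planning(3pm); One-on-one(6pm) != VendorCall(1pm); Sync(2pm) != VendorCall(1pm); Sync(2pm) != Planning(3pm); max 1 per slot (cap 1).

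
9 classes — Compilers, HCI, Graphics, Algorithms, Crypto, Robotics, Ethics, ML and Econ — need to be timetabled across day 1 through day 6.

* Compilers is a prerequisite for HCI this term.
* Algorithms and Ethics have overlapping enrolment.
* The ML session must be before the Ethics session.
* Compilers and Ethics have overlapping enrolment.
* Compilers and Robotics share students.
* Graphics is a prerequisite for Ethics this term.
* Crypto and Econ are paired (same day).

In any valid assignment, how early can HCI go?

day 2

Precedence pushes HCI to at least day 2.
HCI at day 2 is achievable: Econ in day 1; Robotics in day 2; Ethics in day 2; Compilers in day 1; HCI in day 2; Graphics in day 1; ML in day 1; Crypto in day 1; Algorithms in day 1.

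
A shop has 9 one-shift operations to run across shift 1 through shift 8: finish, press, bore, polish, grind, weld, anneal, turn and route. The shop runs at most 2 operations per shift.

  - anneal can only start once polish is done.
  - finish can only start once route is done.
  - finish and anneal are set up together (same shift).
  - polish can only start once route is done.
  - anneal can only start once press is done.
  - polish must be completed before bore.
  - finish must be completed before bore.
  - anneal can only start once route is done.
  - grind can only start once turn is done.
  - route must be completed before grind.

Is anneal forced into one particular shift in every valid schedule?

No

anneal can be shift 3 (e.g. bore in shift 4; anneal in shift 3; route in shift 1; polish in shift 2; press in shift 1; turn in shift 2; finish in shift 3; grind in shift 4; weld in shift 5) or shift 4 (e.g. route in shift 1; grind in shift 2; turn in shift 1; finish in shift 4; weld in shift 3; bore in shift 5; press in shift 3; anneal in shift 4; polish in shift 2).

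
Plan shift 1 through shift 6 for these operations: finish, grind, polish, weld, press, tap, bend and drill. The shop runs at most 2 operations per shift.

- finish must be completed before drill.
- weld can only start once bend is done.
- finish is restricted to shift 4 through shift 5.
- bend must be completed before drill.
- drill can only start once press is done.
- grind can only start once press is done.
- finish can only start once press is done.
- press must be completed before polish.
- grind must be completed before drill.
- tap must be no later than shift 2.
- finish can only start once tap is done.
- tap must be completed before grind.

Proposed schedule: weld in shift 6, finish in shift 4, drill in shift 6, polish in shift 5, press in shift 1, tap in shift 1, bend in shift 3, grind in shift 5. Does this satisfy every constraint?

Yes, all constraints hold

weld can only start once bend is done — holds.
The shop runs at most 2 operations per shift — holds.
bend must be completed before drill — holds.
drill can only start once press is done — holds.
press must be completed before polish — holds.
grind must be completed before drill — holds.
grind can only start once press is done — holds.
tap must be completed before grind — holds.
finish must be completed before drill — holds.
finish is restricted to shift 4 through shift 5 — holds.
finish can only start once tap is done — holds.
tap must be no later than shift 2 — holds.
finish can only start once press is done — holds.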